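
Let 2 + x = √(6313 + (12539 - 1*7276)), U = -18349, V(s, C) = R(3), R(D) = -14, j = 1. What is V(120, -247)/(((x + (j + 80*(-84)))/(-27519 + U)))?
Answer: -4315903592/45160265 - 1284304*√2894/45160265 ≈ -97.099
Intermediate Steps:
V(s, C) = -14
x = -2 + 2*√2894 (x = -2 + √(6313 + (12539 - 1*7276)) = -2 + √(6313 + (12539 - 7276)) = -2 + √(6313 + 5263) = -2 + √11576 = -2 + 2*√2894 ≈ 105.59)
V(120, -247)/(((x + (j + 80*(-84)))/(-27519 + U))) = -14*(-27519 - 18349)/((-2 + 2*√2894) + (1 + 80*(-84))) = -14*(-45868/((-2 + 2*√2894) + (1 - 6720))) = -14*(-45868/((-2 + 2*√2894) - 6719)) = -14*(-45868/(-6721 + 2*√2894)) = -14/(6721/45868 - √2894/22934)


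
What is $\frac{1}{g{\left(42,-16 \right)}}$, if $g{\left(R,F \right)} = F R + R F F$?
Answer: $\frac{1}{10080} \approx 9.9206 \cdot 10^{-5}$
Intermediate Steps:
$g{\left(R,F \right)} = F R + R F^{2}$ ($g{\left(R,F \right)} = F R + F R F = F R + R F^{2}$)
$\frac{1}{g{\left(42,-16 \right)}} = \frac{1}{\left(-16\right) 42 \left(1 - 16\right)} = \frac{1}{\left(-16\right) 42 \left(-15\right)} = \frac{1}{10080}$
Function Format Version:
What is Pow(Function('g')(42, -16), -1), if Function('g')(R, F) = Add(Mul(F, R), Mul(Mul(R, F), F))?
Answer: Rational(1, 10080) ≈ 9.9206e-5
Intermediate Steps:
Function('g')(R, F) = Add(Mul(F, R), Mul(R, Pow(F, 2))) (Function('g')(R, F) = Add(Mul(F, R), Mul(Mul(F, R), F)) = Add(Mul(F, R), Mul(R, Pow(F, 2))))
Pow(Function('g')(42, -16), -1) = Pow(Mul(-16, 42, Add(1, -16)), -1) = Pow(Mul(-16, 42, -15), -1) = Pow(10080, -1) = Rational(1, 10080)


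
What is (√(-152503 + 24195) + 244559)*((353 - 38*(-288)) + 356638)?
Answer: 89981815665 + 735870*I*√32077 ≈ 8.9982e+10 + 1.3179e+8*I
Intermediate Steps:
(√(-152503 + 24195) + 244559)*((353 - 38*(-288)) + 356638) = (√(-128308) + 244559)*((353 + 10944) + 356638) = (2*I*√32077 + 244559)*(11297 + 356638) = (244559 + 2*I*√32077)*367935 = 89981815665 + 735870*I*√32077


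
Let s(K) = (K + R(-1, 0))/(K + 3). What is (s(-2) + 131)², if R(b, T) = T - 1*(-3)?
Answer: 17424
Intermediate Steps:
R(b, T) = 3 + T (R(b, T) = T + 3 = 3 + T)
s(K) = 1 (s(K) = (K + (3 + 0))/(K + 3) = (K + 3)/(3 + K) = (3 + K)/(3 + K) = 1)
(s(-2) + 131)² = (1 + 131)² = 132² = 17424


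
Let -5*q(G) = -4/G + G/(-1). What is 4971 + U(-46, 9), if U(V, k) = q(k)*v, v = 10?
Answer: 44909/9 ≈ 4989.9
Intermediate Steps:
q(G) = G/5 + 4/(5*G) (q(G) = -(-4/G + G/(-1))/5 = -(-4/G + G*(-1))/5 = -(-4/G - G)/5 = -(-G - 4/G)/5 = G/5 + 4/(5*G))
U(V, k) = 2*(4 + k**2)/k (U(V, k) = ((4 + k**2)/(5*k))*10 = 2*(4 + k**2)/k)
4971 + U(-46, 9) = 4971 + (2*9 + 8/9) = 4971 + (18 + 8*(1/9)) = 4971 + (18 + 8/9) = 4971 + 170/9 = 44909/9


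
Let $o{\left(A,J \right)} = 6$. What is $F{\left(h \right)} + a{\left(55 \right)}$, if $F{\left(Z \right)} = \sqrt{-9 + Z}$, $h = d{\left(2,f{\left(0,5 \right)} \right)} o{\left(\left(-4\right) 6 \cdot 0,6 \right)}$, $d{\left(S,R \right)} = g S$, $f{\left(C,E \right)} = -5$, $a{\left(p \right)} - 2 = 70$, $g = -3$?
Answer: $72 + 3 i \sqrt{5} \approx 72.0 + 6.7082 i$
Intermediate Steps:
$a{\left(p \right)} = 72$ ($a{\left(p \right)} = 2 + 70 = 72$)
$d{\left(S,R \right)} = - 3 S$
$h = -36$ ($h = \left(-3\right) 2 \cdot 6 = \left(-6\right) 6 = -36$)
$F{\left(h \right)} + a{\left(55 \right)} = \sqrt{-9 - 36} + 72 = \sqrt{-45} + 72 = 3 i \sqrt{5} + 72 = 72 + 3 i \sqrt{5}$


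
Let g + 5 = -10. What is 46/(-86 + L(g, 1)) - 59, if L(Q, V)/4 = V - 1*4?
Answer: -2914/49 ≈ -59.469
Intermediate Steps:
g = -15 (g = -5 - 10 = -15)
L(Q, V) = -16 + 4*V (L(Q, V) = 4*(V - 1*4) = 4*(V - 4) = 4*(-4 + V) = -16 + 4*V)
46/(-86 + L(g, 1)) - 59 = 46/(-86 + (-16 + 4*1)) - 59 = 46/(-86 + (-16 + 4)) - 59 = 46/(-86 - 12) - 59 = 46/(-98) - 59 = -1/98*46 - 59 = -23/49 - 59 = -2914/49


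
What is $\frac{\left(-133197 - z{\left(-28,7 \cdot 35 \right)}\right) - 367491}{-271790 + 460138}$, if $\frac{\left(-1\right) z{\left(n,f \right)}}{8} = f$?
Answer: $- \frac{124682}{47087} \approx -2.6479$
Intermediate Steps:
$z{\left(n,f \right)} = - 8 f$
$\frac{\left(-133197 - z{\left(-28,7 \cdot 35 \right)}\right) - 367491}{-271790 + 460138} = \frac{\left(-133197 - - 8 \cdot 7 \cdot 35\right) - 367491}{-271790 + 460138} = \frac{\left(-133197 - \left(-8\right) 245\right) - 367491}{188348} = \left(\left(-133197 - -1960\right) - 367491\right) \frac{1}{188348} = \left(\left(-133197 + 1960\right) - 367491\right) \frac{1}{188348} = \left(-131237 - 367491\right) \frac{1}{188348} = \left(-498728\right) \frac{1}{188348} = - \frac{124682}{47087}$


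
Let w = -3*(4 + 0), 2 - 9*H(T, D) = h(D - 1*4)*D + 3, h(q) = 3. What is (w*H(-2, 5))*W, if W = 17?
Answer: 1088/3 ≈ 362.67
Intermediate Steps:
H(T, D) = -⅑ - D/3 (H(T, D) = 2/9 - (3*D + 3)/9 = 2/9 - (3 + 3*D)/9 = 2/9 + (-⅓ - D/3) = -⅑ - D/3)
w = -12 (w = -3*4 = -12)
(w*H(-2, 5))*W = -12*(-⅑ - ⅓*5)*17 = -12*(-⅑ - 5/3)*17 = -12*(-16/9)*17 = (64/3)*17 = 1088/3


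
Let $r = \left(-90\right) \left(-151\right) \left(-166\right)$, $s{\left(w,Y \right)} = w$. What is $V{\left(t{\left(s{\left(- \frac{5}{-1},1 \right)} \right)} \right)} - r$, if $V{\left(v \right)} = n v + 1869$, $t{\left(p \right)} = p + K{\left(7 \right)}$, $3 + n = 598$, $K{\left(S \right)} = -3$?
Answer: $2258999$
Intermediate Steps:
$n = 595$ ($n = -3 + 598 = 595$)
$t{\left(p \right)} = -3 + p$ ($t{\left(p \right)} = p - 3 = -3 + p$)
$r = -2255940$ ($r = 13590 \left(-166\right) = -2255940$)
$V{\left(v \right)} = 1869 + 595 v$ ($V{\left(v \right)} = 595 v + 1869 = 1869 + 595 v$)
$V{\left(t{\left(s{\left(- \frac{5}{-1},1 \right)} \right)} \right)} - r = \left(1869 + 595 \left(-3 - \frac{5}{-1}\right)\right) - -2255940 = \left(1869 + 595 \left(-3 - -5\right)\right) + 2255940 = \left(1869 + 595 \left(-3 + 5\right)\right) + 2255940 = \left(1869 + 595 \cdot 2\right) + 2255940 = \left(1869 + 1190\right) + 2255940 = 3059 + 2255940 = 2258999$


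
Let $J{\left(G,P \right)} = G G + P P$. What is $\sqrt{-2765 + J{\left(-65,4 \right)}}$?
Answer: $6 \sqrt{41} \approx 38.419$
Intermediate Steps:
$J{\left(G,P \right)} = G^{2} + P^{2}$
$\sqrt{-2765 + J{\left(-65,4 \right)}} = \sqrt{-2765 + \left(\left(-65\right)^{2} + 4^{2}\right)} = \sqrt{-2765 + \left(4225 + 16\right)} = \sqrt{-2765 + 4241} = \sqrt{1476} = 6 \sqrt{41}$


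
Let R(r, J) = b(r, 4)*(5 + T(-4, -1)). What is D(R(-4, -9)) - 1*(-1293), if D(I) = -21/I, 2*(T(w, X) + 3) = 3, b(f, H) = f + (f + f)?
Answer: 2587/2 ≈ 1293.5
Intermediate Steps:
b(f, H) = 3*f (b(f, H) = f + 2*f = 3*f)
T(w, X) = -3/2 (T(w, X) = -3 + (1/2)*3 = -3 + 3/2 = -3/2)
R(r, J) = 21*r/2 (R(r, J) = (3*r)*(5 - 3/2) = (3*r)*(7/2) = 21*r/2)
D(R(-4, -9)) - 1*(-1293) = -21/((21/2)*(-4)) - 1*(-1293) = -21/(-42) + 1293 = -21*(-1/42) + 1293 = 1/2 + 1293 = 2587/2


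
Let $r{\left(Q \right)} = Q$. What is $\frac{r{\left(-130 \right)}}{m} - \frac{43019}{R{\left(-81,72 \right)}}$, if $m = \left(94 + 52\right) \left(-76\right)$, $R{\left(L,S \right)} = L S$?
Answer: $\frac{59762123}{8088984} \approx 7.3881$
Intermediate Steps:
$m = -11096$ ($m = 146 \left(-76\right) = -11096$)
$\frac{r{\left(-130 \right)}}{m} - \frac{43019}{R{\left(-81,72 \right)}} = - \frac{130}{-11096} - \frac{43019}{\left(-81\right) 72} = \left(-130\right) \left(- \frac{1}{11096}\right) - \frac{43019}{-5832} = \frac{65}{5548} - - \frac{43019}{5832} = \frac{65}{5548} + \frac{43019}{5832} = \frac{59762123}{8088984}$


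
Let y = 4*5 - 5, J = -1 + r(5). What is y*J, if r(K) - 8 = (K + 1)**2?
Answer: 645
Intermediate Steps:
r(K) = 8 + (1 + K)**2 (r(K) = 8 + (K + 1)**2 = 8 + (1 + K)**2)
J = 43 (J = -1 + (8 + (1 + 5)**2) = -1 + (8 + 6**2) = -1 + (8 + 36) = -1 + 44 = 43)
y = 15 (y = 20 - 5 = 15)
y*J = 15*43 = 645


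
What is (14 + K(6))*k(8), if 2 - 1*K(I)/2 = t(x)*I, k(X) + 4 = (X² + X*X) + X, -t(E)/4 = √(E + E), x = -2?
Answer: 2376 + 12672*I ≈ 2376.0 + 12672.0*I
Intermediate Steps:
t(E) = -4*√2*√E (t(E) = -4*√(E + E) = -4*√2*√E)
k(X) = -4 + X + 2*X² (k(X) = -4 + ((X² + X*X) + X) = -4 + ((X² + X²) + X) = -4 + (2*X² + X) = -4 + (X + 2*X²) = -4 + X + 2*X²)
K(I) = 4 + 16*I*I (K(I) = 4 - 2*(-4*√2*√(-2))*I = 4 - 2*(-4*√2*I*√2)*I = 4 - 2*(-8*I)*I = 4 - (-16)*I*I = 4 + 16*I*I)
(14 + K(6))*k(8) = (14 + (4 + 16*I*6))*(-4 + 8 + 2*8²) = (14 + (4 + 96*I))*(-4 + 8 + 2*64) = (18 + 96*I)*(-4 + 8 + 128) = (18 + 96*I)*132 = 2376 + 12672*I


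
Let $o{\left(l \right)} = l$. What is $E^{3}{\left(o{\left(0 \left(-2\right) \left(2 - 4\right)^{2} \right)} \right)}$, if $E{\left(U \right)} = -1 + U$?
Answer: $-1$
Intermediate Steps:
$E^{3}{\left(o{\left(0 \left(-2\right) \left(2 - 4\right)^{2} \right)} \right)} = \left(-1 + 0 \left(-2\right) \left(2 - 4\right)^{2}\right)^{3} = \left(-1 + 0 \left(-2\right)^{2}\right)^{3} = \left(-1 + 0 \cdot 4\right)^{3} = \left(-1 + 0\right)^{3} = \left(-1\right)^{3} = -1$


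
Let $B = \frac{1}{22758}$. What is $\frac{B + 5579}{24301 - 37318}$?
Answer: $- \frac{126966883}{296240886} \approx -0.42859$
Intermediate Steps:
$B = \frac{1}{22758} \approx 4.3941 \cdot 10^{-5}$
$\frac{B + 5579}{24301 - 37318} = \frac{\frac{1}{22758} + 5579}{24301 - 37318} = \frac{126966883}{22758 \left(-13017\right)} = \frac{126966883}{22758} \left(- \frac{1}{13017}\right) = - \frac{126966883}{296240886}$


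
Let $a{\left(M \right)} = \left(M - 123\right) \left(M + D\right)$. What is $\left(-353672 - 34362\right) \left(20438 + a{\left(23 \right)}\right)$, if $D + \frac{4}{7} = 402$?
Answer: $\frac{59770429156}{7} \approx 8.5386 \cdot 10^{9}$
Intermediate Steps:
$D = \frac{2810}{7}$ ($D = - \frac{4}{7} + 402 = \frac{2810}{7} \approx 401.43$)
$a{\left(M \right)} = \left(-123 + M\right) \left(\frac{2810}{7} + M\right)$ ($a{\left(M \right)} = \left(M - 123\right) \left(M + \frac{2810}{7}\right) = \left(-123 + M\right) \left(\frac{2810}{7} + M\right)$)
$\left(-353672 - 34362\right) \left(20438 + a{\left(23 \right)}\right) = \left(-353672 - 34362\right) \left(20438 + \left(- \frac{345630}{7} + 23^{2} + \frac{1949}{7} \cdot 23\right)\right) = - 388034 \left(20438 + \left(- \frac{345630}{7} + 529 + \frac{44827}{7}\right)\right) = - 388034 \left(20438 - \frac{297100}{7}\right) = \left(-388034\right) \left(- \frac{154034}{7}\right) = \frac{59770429156}{7}$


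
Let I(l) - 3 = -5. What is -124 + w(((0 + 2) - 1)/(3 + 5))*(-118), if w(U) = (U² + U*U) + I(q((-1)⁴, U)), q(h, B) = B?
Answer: 1733/16 ≈ 108.31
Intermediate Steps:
I(l) = -2 (I(l) = 3 - 5 = -2)
w(U) = -2 + 2*U² (w(U) = (U² + U*U) - 2 = (U² + U²) - 2 = 2*U² - 2 = -2 + 2*U²)
-124 + w(((0 + 2) - 1)/(3 + 5))*(-118) = -124 + (-2 + 2*(((0 + 2) - 1)/(3 + 5))²)*(-118) = -124 + (-2 + 2*((2 - 1)/8)²)*(-118) = -124 + (-2 + 2*(1*(⅛))²)*(-118) = -124 + (-2 + 2*(⅛)²)*(-118) = -124 + (-2 + 2*(1/64))*(-118) = -124 + (-2 + 1/32)*(-118) = -124 - 63/32*(-118) = -124 + 3717/16 = 1733/16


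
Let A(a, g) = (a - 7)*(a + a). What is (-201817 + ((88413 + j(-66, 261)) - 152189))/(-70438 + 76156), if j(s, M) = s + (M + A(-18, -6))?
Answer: -44083/953 ≈ -46.257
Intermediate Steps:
A(a, g) = 2*a*(-7 + a) (A(a, g) = (-7 + a)*(2*a) = 2*a*(-7 + a))
j(s, M) = 900 + M + s (j(s, M) = s + (M + 2*(-18)*(-7 - 18)) = s + (M + 2*(-18)*(-25)) = s + (M + 900) = s + (900 + M) = 900 + M + s)
(-201817 + ((88413 + j(-66, 261)) - 152189))/(-70438 + 76156) = (-201817 + ((88413 + (900 + 261 - 66)) - 152189))/(-70438 + 76156) = (-201817 + ((88413 + 1095) - 152189))/5718 = (-201817 + (89508 - 152189))*(1/5718) = (-201817 - 62681)*(1/5718) = -264498*1/5718 = -44083/953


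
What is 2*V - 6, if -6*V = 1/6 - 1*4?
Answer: -85/18 ≈ -4.7222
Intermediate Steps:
V = 23/36 (V = -(1/6 - 1*4)/6 = -(⅙ - 4)/6 = -⅙*(-23/6) = 23/36 ≈ 0.63889)
2*V - 6 = 2*(23/36) - 6 = 23/18 - 6 = -85/18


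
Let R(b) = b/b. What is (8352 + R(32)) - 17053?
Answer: -8700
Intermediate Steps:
R(b) = 1
(8352 + R(32)) - 17053 = (8352 + 1) - 17053 = 8353 - 17053 = -8700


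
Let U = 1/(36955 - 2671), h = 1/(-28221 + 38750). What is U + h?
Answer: 44813/360976236 ≈ 0.00012414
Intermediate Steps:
h = 1/10529 ≈ 9.4976e-5
U = 1/34284 ≈ 2.9168e-5
U + h = 1/34284 + 1/10529 = 44813/360976236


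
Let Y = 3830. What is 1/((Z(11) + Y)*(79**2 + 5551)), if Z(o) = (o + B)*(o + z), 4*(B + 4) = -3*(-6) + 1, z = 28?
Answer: 1/50567044 ≈ 1.9776e-8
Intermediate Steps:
B = 3/4 (B = -4 + (-3*(-6) + 1)/4 = -4 + (18 + 1)/4 = -4 + (1/4)*19 = -4 + 19/4 = 3/4 ≈ 0.75000)
Z(o) = (28 + o)*(3/4 + o) (Z(o) = (o + 3/4)*(o + 28) = (3/4 + o)*(28 + o) = (28 + o)*(3/4 + o))
1/((Z(11) + Y)*(79**2 + 5551)) = 1/(((21 + 11**2 + (115/4)*11) + 3830)*(79**2 + 5551)) = 1/(((21 + 121 + 1265/4) + 3830)*(6241 + 5551)) = 1/((1833/4 + 3830)*11792) = 1/((17153/4)*11792) = 1/50567044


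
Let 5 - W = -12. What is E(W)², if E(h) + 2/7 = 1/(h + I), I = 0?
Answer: 729/14161 ≈ 0.051479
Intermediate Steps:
W = 17 (W = 5 - 1*(-12) = 5 + 12 = 17)
E(h) = -2/7 + 1/h (E(h) = -2/7 + 1/(h + 0) = -2/7 + 1/h)
E(W)² = (-2/7 + 1/17)² = (-27/119)² = 729/14161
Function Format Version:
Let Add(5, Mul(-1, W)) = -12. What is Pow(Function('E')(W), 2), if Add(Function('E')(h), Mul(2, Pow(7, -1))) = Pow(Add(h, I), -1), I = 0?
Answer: Rational(729, 14161) ≈ 0.051479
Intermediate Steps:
W = 17 (W = Add(5, Mul(-1, -12)) = Add(5, 12) = 17)
Function('E')(h) = Add(Rational(-2, 7), Pow(h, -1)) (Function('E')(h) = Add(Rational(-2, 7), Pow(Add(h, 0), -1)) = Add(Rational(-2, 7), Pow(h, -1)))
Pow(Function('E')(W), 2) = Pow(Add(Rational(-2, 7), Pow(17, -1)), 2) = Pow(Add(Rational(-2, 7), Rational(1, 17)), 2) = Pow(Rational(-27, 119), 2) = Rational(729, 14161)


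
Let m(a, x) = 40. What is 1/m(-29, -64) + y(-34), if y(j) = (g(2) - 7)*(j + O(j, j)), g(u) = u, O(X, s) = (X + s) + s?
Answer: 27201/40 ≈ 680.03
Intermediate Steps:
O(X, s) = X + 2*s
y(j) = -20*j (y(j) = (2 - 7)*(j + (j + 2*j)) = -5*(j + 3*j) = -20*j)
1/m(-29, -64) + y(-34) = 1/40 - 20*(-34) = 1/40 + 680 = 27201/40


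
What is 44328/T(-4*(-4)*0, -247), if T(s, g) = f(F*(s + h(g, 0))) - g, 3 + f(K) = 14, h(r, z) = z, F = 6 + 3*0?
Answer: 7388/43 ≈ 171.81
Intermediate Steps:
F = 6 (F = 6 + 0 = 6)
f(K) = 11 (f(K) = -3 + 14 = 11)
T(s, g) = 11 - g
44328/T(-4*(-4)*0, -247) = 44328/(11 - 1*(-247)) = 44328/(11 + 247) = 44328/258 = 44328*(1/258) = 7388/43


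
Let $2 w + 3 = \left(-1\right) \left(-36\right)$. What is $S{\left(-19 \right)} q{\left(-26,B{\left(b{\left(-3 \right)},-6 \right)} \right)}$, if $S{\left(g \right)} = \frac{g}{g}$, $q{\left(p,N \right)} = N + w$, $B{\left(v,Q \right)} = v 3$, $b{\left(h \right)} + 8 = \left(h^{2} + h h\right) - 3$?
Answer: $\frac{75}{2} \approx 37.5$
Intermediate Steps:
$b{\left(h \right)} = -11 + 2 h^{2}$ ($b{\left(h \right)} = -8 - \left(3 - h^{2} - h h\right) = -8 + \left(\left(h^{2} + h^{2}\right) - 3\right) = -8 + \left(2 h^{2} - 3\right) = -8 + \left(-3 + 2 h^{2}\right) = -11 + 2 h^{2}$)
$B{\left(v,Q \right)} = 3 v$
$w = \frac{33}{2}$ ($w = - \frac{3}{2} + \frac{\left(-1\right) \left(-36\right)}{2} = - \frac{3}{2} + \frac{1}{2} \cdot 36 = - \frac{3}{2} + 18 = \frac{33}{2} \approx 16.5$)
$q{\left(p,N \right)} = \frac{33}{2} + N$ ($q{\left(p,N \right)} = N + \frac{33}{2} = \frac{33}{2} + N$)
$S{\left(g \right)} = 1$
$S{\left(-19 \right)} q{\left(-26,B{\left(b{\left(-3 \right)},-6 \right)} \right)} = 1 \left(\frac{33}{2} + 3 \left(-11 + 2 \left(-3\right)^{2}\right)\right) = 1 \left(\frac{33}{2} + 3 \left(-11 + 2 \cdot 9\right)\right) = 1 \left(\frac{33}{2} + 3 \left(-11 + 18\right)\right) = 1 \left(\frac{33}{2} + 3 \cdot 7\right) = 1 \left(\frac{33}{2} + 21\right) = 1 \cdot \frac{75}{2} = \frac{75}{2}$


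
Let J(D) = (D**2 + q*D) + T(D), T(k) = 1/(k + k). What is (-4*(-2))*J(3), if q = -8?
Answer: -356/3 ≈ -118.67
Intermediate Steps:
T(k) = 1/(2*k)
J(D) = D**2 + 1/(2*D) - 8*D (J(D) = (D**2 - 8*D) + 1/(2*D) = D**2 + 1/(2*D) - 8*D)
(-4*(-2))*J(3) = (-4*(-2))*(3**2 + (1/2)/3 - 8*3) = 8*(9 + (1/2)*(1/3) - 24) = 8*(9 + 1/6 - 24) = 8*(-89/6) = -356/3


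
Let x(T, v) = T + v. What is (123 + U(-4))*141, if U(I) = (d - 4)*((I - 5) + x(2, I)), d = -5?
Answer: 31302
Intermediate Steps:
U(I) = 27 - 18*I (U(I) = (-5 - 4)*((I - 5) + (2 + I)) = -9*((-5 + I) + (2 + I)) = -9*(-3 + 2*I) = 27 - 18*I)
(123 + U(-4))*141 = (123 + (27 - 18*(-4)))*141 = (123 + (27 + 72))*141 = (123 + 99)*141 = 222*141 = 31302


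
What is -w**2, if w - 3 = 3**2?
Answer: -144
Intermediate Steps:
w = 12 (w = 3 + 3**2 = 3 + 9 = 12)
-w**2 = -1*12**2 = -1*144 = -144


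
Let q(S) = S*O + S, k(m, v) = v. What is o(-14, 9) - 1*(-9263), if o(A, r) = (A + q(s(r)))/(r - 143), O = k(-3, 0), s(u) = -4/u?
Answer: 5585654/603 ≈ 9263.1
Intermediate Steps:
O = 0
q(S) = S (q(S) = S*0 + S = 0 + S = S)
o(A, r) = (A - 4/r)/(-143 + r) (o(A, r) = (A - 4/r)/(r - 143) = (A - 4/r)/(-143 + r))
o(-14, 9) - 1*(-9263) = (-4 - 14*9)/(9*(-143 + 9)) - 1*(-9263) = (1/9)*(-4 - 126)/(-134) + 9263 = (1/9)*(-1/134)*(-130) + 9263 = 65/603 + 9263 = 5585654/603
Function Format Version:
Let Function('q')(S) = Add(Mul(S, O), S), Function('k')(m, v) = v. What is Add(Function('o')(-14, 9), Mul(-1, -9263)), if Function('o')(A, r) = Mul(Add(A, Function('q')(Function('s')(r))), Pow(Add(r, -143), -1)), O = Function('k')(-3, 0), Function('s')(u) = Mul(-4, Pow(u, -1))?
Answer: Rational(5585654, 603) ≈ 9263.1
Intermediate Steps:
O = 0
Function('q')(S) = S (Function('q')(S) = Add(Mul(S, 0), S) = Add(0, S) = S)
Function('o')(A, r) = Mul(Pow(Add(-143, r), -1), Add(A, Mul(-4, Pow(r, -1)))) (Function('o')(A, r) = Mul(Add(A, Mul(-4, Pow(r, -1))), Pow(Add(r, -143), -1)) = Mul(Add(A, Mul(-4, Pow(r, -1))), Pow(Add(-143, r), -1)) = Mul(Pow(Add(-143, r), -1), Add(A, Mul(-4, Pow(r, -1)))))
Add(Function('o')(-14, 9), Mul(-1, -9263)) = Add(Mul(Pow(9, -1), Pow(Add(-143, 9), -1), Add(-4, Mul(-14, 9))), Mul(-1, -9263)) = Add(Mul(Rational(1, 9), Pow(-134, -1), Add(-4, -126)), 9263) = Add(Mul(Rational(1, 9), Rational(-1, 134), -130), 9263) = Add(Rational(65, 603), 9263) = Rational(5585654, 603)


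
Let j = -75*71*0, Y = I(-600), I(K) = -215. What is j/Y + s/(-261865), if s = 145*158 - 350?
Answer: -4512/52373 ≈ -0.086151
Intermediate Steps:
Y = -215
s = 22560 (s = 22910 - 350 = 22560)
j = 0 (j = -5325*0 = 0)
j/Y + s/(-261865) = 0/(-215) + 22560/(-261865) = 0*(-1/215) + 22560*(-1/261865) = 0 - 4512/52373 = -4512/52373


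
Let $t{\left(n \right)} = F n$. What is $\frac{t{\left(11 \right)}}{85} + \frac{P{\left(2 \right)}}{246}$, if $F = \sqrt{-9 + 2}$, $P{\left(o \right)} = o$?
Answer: $\frac{1}{123} + \frac{11 i \sqrt{7}}{85} \approx 0.0081301 + 0.34239 i$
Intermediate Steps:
$F = i \sqrt{7}$ ($F = \sqrt{-7} = i \sqrt{7} \approx 2.6458 i$)
$t{\left(n \right)} = i n \sqrt{7}$ ($t{\left(n \right)} = i \sqrt{7} n = i n \sqrt{7}$)
$\frac{t{\left(11 \right)}}{85} + \frac{P{\left(2 \right)}}{246} = \frac{i 11 \sqrt{7}}{85} + \frac{2}{246} = 11 i \sqrt{7} \cdot \frac{1}{85} + 2 \cdot \frac{1}{246} = \frac{11 i \sqrt{7}}{85} + \frac{1}{123} = \frac{1}{123} + \frac{11 i \sqrt{7}}{85}$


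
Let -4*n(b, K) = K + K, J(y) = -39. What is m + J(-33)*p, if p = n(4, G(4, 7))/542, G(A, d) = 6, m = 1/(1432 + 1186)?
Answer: 76712/354739 ≈ 0.21625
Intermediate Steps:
m = 1/2618 ≈ 0.00038197
n(b, K) = -K/2 (n(b, K) = -(K + K)/4 = -K/2)
p = -3/542 (p = -½*6/542 = -3*1/542 = -3/542 ≈ -0.0055351)
m + J(-33)*p = 1/2618 - 39*(-3/542) = 1/2618 + 117/542 = 76712/354739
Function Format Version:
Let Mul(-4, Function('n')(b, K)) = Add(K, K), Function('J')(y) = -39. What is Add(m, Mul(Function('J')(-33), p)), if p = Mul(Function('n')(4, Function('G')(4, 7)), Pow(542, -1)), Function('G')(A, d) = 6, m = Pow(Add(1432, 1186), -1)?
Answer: Rational(76712, 354739) ≈ 0.21625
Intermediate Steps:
m = Rational(1, 2618) (m = Pow(2618, -1) = Rational(1, 2618) ≈ 0.00038197)
Function('n')(b, K) = Mul(Rational(-1, 2), K) (Function('n')(b, K) = Mul(Rational(-1, 4), Add(K, K)) = Mul(Rational(-1, 4), Mul(2, K)) = Mul(Rational(-1, 2), K))
p = Rational(-3, 542) (p = Mul(Mul(Rational(-1, 2), 6), Pow(542, -1)) = Mul(-3, Rational(1, 542)) = Rational(-3, 542) ≈ -0.0055351)
Add(m, Mul(Function('J')(-33), p)) = Add(Rational(1, 2618), Mul(-39, Rational(-3, 542))) = Add(Rational(1, 2618), Rational(117, 542)) = Rational(76712, 354739)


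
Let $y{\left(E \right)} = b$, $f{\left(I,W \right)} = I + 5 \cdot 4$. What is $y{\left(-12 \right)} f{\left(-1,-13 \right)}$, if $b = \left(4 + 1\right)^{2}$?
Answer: $475$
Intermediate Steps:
$f{\left(I,W \right)} = 20 + I$ ($f{\left(I,W \right)} = I + 20 = 20 + I$)
$b = 25$ ($b = 5^{2} = 25$)
$y{\left(E \right)} = 25$
$y{\left(-12 \right)} f{\left(-1,-13 \right)} = 25 \left(20 - 1\right) = 25 \cdot 19 = 475$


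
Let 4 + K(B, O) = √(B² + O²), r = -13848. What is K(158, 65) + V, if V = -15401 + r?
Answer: -29253 + 17*√101 ≈ -29082.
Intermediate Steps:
K(B, O) = -4 + √(B² + O²)
V = -29249 (V = -15401 - 13848 = -29249)
K(158, 65) + V = (-4 + √(158² + 65²)) - 29249 = (-4 + √(24964 + 4225)) - 29249 = (-4 + √29189) - 29249 = (-4 + 17*√101) - 29249 = -29253 + 17*√101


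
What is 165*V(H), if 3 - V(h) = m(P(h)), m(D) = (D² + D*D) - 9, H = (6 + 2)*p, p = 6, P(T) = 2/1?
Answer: 660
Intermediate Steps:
P(T) = 2 (P(T) = 2*1 = 2)
H = 48 (H = (6 + 2)*6 = 8*6 = 48)
m(D) = -9 + 2*D² (m(D) = (D² + D²) - 9 = 2*D² - 9 = -9 + 2*D²)
V(h) = 4 (V(h) = 3 - (-9 + 2*2²) = 3 - (-9 + 2*4) = 3 - (-9 + 8) = 3 - 1*(-1) = 3 + 1 = 4)
165*V(H) = 165*4 = 660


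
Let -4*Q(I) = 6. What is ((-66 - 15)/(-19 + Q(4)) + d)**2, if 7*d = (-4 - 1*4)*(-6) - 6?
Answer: 166464/1681 ≈ 99.027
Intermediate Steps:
Q(I) = -3/2 (Q(I) = -1/4*6 = -3/2)
d = 6 (d = ((-4 - 1*4)*(-6) - 6)/7 = ((-4 - 4)*(-6) - 6)/7 = (-8*(-6) - 6)/7 = (48 - 6)/7 = (1/7)*42 = 6)
((-66 - 15)/(-19 + Q(4)) + d)**2 = ((-66 - 15)/(-19 - 3/2) + 6)**2 = (-81/(-41/2) + 6)**2 = (-81*(-2/41) + 6)**2 = (162/41 + 6)**2 = (408/41)**2 = 166464/1681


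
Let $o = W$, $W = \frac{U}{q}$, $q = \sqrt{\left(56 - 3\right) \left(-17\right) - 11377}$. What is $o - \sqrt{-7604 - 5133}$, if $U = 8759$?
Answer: $i \left(- \sqrt{12737} - \frac{8759 \sqrt{12278}}{12278}\right) \approx - 191.91 i$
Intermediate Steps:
$q = i \sqrt{12278}$ ($q = \sqrt{53 \left(-17\right) - 11377} = \sqrt{-901 - 11377} = \sqrt{-12278} = i \sqrt{12278} \approx 110.81 i$)
$W = - \frac{8759 i \sqrt{12278}}{12278}$ ($W = \frac{8759}{i \sqrt{12278}} = 8759 \left(- \frac{i \sqrt{12278}}{12278}\right) = - \frac{8759 i \sqrt{12278}}{12278} \approx - 79.048 i$)
$o = - \frac{8759 i \sqrt{12278}}{12278} \approx - 79.048 i$
$o - \sqrt{-7604 - 5133} = - \frac{8759 i \sqrt{12278}}{12278} - \sqrt{-7604 - 5133} = - \frac{8759 i \sqrt{12278}}{12278} - \sqrt{-12737} = - \frac{8759 i \sqrt{12278}}{12278} - i \sqrt{12737} = - i \sqrt{12737} - \frac{8759 i \sqrt{12278}}{12278}$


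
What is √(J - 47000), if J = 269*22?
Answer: I*√41082 ≈ 202.69*I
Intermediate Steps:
J = 5918
√(J - 47000) = √(5918 - 47000) = √(-41082) = I*√41082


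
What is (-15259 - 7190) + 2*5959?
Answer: -10531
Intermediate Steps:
(-15259 - 7190) + 2*5959 = -22449 + 11918 = -10531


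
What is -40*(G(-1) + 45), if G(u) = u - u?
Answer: -1800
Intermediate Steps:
G(u) = 0
-40*(G(-1) + 45) = -40*(0 + 45) = -40*45 = -1800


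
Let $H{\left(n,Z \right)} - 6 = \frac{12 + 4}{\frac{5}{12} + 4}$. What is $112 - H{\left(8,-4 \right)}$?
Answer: $\frac{5426}{53} \approx 102.38$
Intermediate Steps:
$H{\left(n,Z \right)} = \frac{510}{53}$ ($H{\left(n,Z \right)} = 6 + \frac{12 + 4}{\frac{5}{12} + 4} = 6 + \frac{16}{5 \cdot \frac{1}{12} + 4} = 6 + \frac{16}{\frac{5}{12} + 4} = 6 + \frac{16}{\frac{53}{12}} = 6 + 16 \cdot \frac{12}{53} = 6 + \frac{192}{53} = \frac{510}{53}$)
$112 - H{\left(8,-4 \right)} = 112 - \frac{510}{53} = \frac{5426}{53}$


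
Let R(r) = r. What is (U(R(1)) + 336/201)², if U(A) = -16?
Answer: 921600/4489 ≈ 205.30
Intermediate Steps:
(U(R(1)) + 336/201)² = (-16 + 336/201)² = (-16 + 336*(1/201))² = (-16 + 112/67)² = (-960/67)² = 921600/4489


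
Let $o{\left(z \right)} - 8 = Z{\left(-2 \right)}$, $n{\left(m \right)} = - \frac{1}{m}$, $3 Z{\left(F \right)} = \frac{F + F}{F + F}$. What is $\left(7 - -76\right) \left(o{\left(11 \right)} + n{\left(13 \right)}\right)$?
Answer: $\frac{26726}{39} \approx 685.28$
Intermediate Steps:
$Z{\left(F \right)} = \frac{1}{3}$ ($Z{\left(F \right)} = \frac{\left(F + F\right) \frac{1}{F + F}}{3} = \frac{2 F \frac{1}{2 F}}{3} = \frac{1}{3} \cdot 1 = \frac{1}{3}$)
$o{\left(z \right)} = \frac{25}{3}$ ($o{\left(z \right)} = 8 + \frac{1}{3} = \frac{25}{3}$)
$\left(7 - -76\right) \left(o{\left(11 \right)} + n{\left(13 \right)}\right) = \left(7 - -76\right) \left(\frac{25}{3} - \frac{1}{13}\right) = \left(7 + 76\right) \left(\frac{25}{3} - \frac{1}{13}\right) = 83 \left(\frac{25}{3} - \frac{1}{13}\right) = 83 \cdot \frac{322}{39} = \frac{26726}{39}$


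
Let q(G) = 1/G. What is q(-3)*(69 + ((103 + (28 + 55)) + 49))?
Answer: -304/3 ≈ -101.33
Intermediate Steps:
q(-3)*(69 + ((103 + (28 + 55)) + 49)) = (69 + ((103 + (28 + 55)) + 49))/(-3) = -(69 + ((103 + 83) + 49))/3 = -(69 + (186 + 49))/3 = -(69 + 235)/3 = -1/3*304 = -304/3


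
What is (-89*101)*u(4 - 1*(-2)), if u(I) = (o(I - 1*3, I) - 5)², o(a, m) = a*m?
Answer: -1519141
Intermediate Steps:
u(I) = (-5 + I*(-3 + I))² (u(I) = ((I - 1*3)*I - 5)² = ((I - 3)*I - 5)² = ((-3 + I)*I - 5)² = (I*(-3 + I) - 5)² = (-5 + I*(-3 + I))²)
(-89*101)*u(4 - 1*(-2)) = (-89*101)*(-5 + (4 - 1*(-2))*(-3 + (4 - 1*(-2))))² = -8989*(-5 + (4 + 2)*(-3 + (4 + 2)))² = -8989*(-5 + 6*(-3 + 6))² = -8989*(-5 + 6*3)² = -8989*(-5 + 18)² = -8989*13² = -8989*169 = -1519141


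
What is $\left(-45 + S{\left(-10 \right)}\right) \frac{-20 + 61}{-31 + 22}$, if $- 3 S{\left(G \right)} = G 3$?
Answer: $\frac{1435}{9} \approx 159.44$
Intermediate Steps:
$S{\left(G \right)} = - G$ ($S{\left(G \right)} = - \frac{G 3}{3} = - \frac{3 G}{3} = - G$)
$\left(-45 + S{\left(-10 \right)}\right) \frac{-20 + 61}{-31 + 22} = \left(-45 - -10\right) \frac{-20 + 61}{-31 + 22} = \left(-45 + 10\right) \frac{41}{-9} = - 35 \cdot 41 \left(- \frac{1}{9}\right) = \left(-35\right) \left(- \frac{41}{9}\right) = \frac{1435}{9}$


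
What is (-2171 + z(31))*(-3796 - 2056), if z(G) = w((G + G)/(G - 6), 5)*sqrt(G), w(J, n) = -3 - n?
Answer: 12704692 + 46816*sqrt(31) ≈ 1.2965e+7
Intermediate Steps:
z(G) = -8*sqrt(G) (z(G) = (-3 - 1*5)*sqrt(G) = (-3 - 5)*sqrt(G) = -8*sqrt(G))
(-2171 + z(31))*(-3796 - 2056) = (-2171 - 8*sqrt(31))*(-3796 - 2056) = (-2171 - 8*sqrt(31))*(-5852) = 12704692 + 46816*sqrt(31)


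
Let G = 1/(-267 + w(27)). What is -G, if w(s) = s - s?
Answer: 1/267 ≈ 0.0037453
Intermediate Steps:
w(s) = 0
G = -1/267 (G = 1/(-267 + 0) = 1/(-267) = -1/267 ≈ -0.0037453)
-G = -1*(-1/267) = 1/267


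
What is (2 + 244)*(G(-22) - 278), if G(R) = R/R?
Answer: -68142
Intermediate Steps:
G(R) = 1
(2 + 244)*(G(-22) - 278) = (2 + 244)*(1 - 278) = 246*(-277) = -68142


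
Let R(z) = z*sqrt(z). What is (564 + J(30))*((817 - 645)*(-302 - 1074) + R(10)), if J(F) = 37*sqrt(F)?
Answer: -2*(564 + 37*sqrt(30))*(118336 - 5*sqrt(10)) ≈ -1.8142e+8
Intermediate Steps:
R(z) = z**(3/2)
(564 + J(30))*((817 - 645)*(-302 - 1074) + R(10)) = (564 + 37*sqrt(30))*((817 - 645)*(-302 - 1074) + 10**(3/2)) = (564 + 37*sqrt(30))*(172*(-1376) + 10*sqrt(10)) = (564 + 37*sqrt(30))*(-236672 + 10*sqrt(10)) = (-236672 + 10*sqrt(10))*(564 + 37*sqrt(30))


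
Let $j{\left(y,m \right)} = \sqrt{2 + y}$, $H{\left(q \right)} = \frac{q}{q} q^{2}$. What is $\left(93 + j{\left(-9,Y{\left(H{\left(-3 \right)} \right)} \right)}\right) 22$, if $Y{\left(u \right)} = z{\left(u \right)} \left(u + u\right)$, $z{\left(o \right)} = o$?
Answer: $2046 + 22 i \sqrt{7} \approx 2046.0 + 58.207 i$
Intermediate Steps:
$H{\left(q \right)} = q^{2}$ ($H{\left(q \right)} = 1 q^{2} = q^{2}$)
$Y{\left(u \right)} = 2 u^{2}$ ($Y{\left(u \right)} = u \left(u + u\right) = u 2 u = 2 u^{2}$)
$\left(93 + j{\left(-9,Y{\left(H{\left(-3 \right)} \right)} \right)}\right) 22 = \left(93 + \sqrt{2 - 9}\right) 22 = \left(93 + \sqrt{-7}\right) 22 = \left(93 + i \sqrt{7}\right) 22 = 2046 + 22 i \sqrt{7}$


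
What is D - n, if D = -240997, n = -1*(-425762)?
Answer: -666759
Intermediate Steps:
n = 425762
D - n = -240997 - 1*425762 = -240997 - 425762 = -666759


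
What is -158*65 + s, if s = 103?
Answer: -10167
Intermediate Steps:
-158*65 + s = -158*65 + 103 = -10270 + 103 = -10167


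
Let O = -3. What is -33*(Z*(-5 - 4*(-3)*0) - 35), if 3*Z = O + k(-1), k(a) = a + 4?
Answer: 1155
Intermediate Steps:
k(a) = 4 + a
Z = 0 (Z = (-3 + (4 - 1))/3 = (-3 + 3)/3 = (1/3)*0 = 0)
-33*(Z*(-5 - 4*(-3)*0) - 35) = -33*(0*(-5 - 4*(-3)*0) - 35) = -33*(0*(-5 + 12*0) - 35) = -33*(0*(-5 + 0) - 35) = -33*(0*(-5) - 35) = -33*(0 - 35) = -33*(-35) = 1155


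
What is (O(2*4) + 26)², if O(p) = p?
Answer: 1156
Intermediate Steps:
(O(2*4) + 26)² = (2*4 + 26)² = (8 + 26)² = 34² = 1156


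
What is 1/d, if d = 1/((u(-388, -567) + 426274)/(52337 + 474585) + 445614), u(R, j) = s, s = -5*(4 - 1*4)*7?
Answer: 117402123191/263461 ≈ 4.4562e+5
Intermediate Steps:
s = 0 (s = -5*(4 - 4)*7 = -5*0*7 = 0*7 = 0)
u(R, j) = 0
d = 263461/117402123191 (d = 1/((0 + 426274)/(52337 + 474585) + 445614) = 1/(426274/526922 + 445614) = 1/(426274*(1/526922) + 445614) = 1/(213137/263461 + 445614) = 1/(117402123191/263461) = 263461/117402123191 ≈ 2.2441e-6)
1/d = 1/(263461/117402123191) = 117402123191/263461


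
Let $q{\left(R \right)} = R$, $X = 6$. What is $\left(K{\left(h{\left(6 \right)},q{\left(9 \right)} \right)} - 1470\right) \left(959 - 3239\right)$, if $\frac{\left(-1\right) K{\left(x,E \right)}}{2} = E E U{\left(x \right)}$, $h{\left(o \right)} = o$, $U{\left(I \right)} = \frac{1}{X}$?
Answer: $3413160$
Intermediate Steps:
$U{\left(I \right)} = \frac{1}{6}$
$K{\left(x,E \right)} = - \frac{E^{2}}{3}$ ($K{\left(x,E \right)} = - 2 E E \frac{1}{6} = - 2 E^{2} \cdot \frac{1}{6} = - 2 \frac{E^{2}}{6} = - \frac{E^{2}}{3}$)
$\left(K{\left(h{\left(6 \right)},q{\left(9 \right)} \right)} - 1470\right) \left(959 - 3239\right) = \left(- \frac{9^{2}}{3} - 1470\right) \left(959 - 3239\right) = \left(\left(- \frac{1}{3}\right) 81 - 1470\right) \left(959 - 3239\right) = \left(-27 - 1470\right) \left(-2280\right) = \left(-1497\right) \left(-2280\right) = 3413160$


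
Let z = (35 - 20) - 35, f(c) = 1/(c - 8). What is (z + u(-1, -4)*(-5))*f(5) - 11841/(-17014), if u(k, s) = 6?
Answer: 886223/51042 ≈ 17.363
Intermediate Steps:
f(c) = 1/(-8 + c)
z = -20 (z = 15 - 35 = -20)
(z + u(-1, -4)*(-5))*f(5) - 11841/(-17014) = (-20 + 6*(-5))/(-8 + 5) - 11841/(-17014) = (-20 - 30)/(-3) - 11841*(-1/17014) = -50*(-⅓) + 11841/17014 = 50/3 + 11841/17014 = 886223/51042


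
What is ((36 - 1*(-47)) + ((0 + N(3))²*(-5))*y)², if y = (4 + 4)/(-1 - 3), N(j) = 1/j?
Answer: 573049/81 ≈ 7074.7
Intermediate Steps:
y = -2 (y = 8/(-4) = 8*(-¼) = -2)
((36 - 1*(-47)) + ((0 + N(3))²*(-5))*y)² = ((36 - 1*(-47)) + ((0 + 1/3)²*(-5))*(-2))² = ((36 + 47) + ((0 + ⅓)²*(-5))*(-2))² = (83 + ((⅓)²*(-5))*(-2))² = (83 + ((⅑)*(-5))*(-2))² = (83 - 5/9*(-2))² = (83 + 10/9)² = (757/9)² = 573049/81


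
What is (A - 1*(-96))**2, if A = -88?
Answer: 64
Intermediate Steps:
(A - 1*(-96))**2 = (-88 - 1*(-96))**2 = (-88 + 96)**2 = 8**2 = 64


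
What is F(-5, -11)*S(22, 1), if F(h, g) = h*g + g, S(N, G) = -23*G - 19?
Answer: -1848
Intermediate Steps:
S(N, G) = -19 - 23*G
F(h, g) = g + g*h (F(h, g) = g*h + g = g + g*h)
F(-5, -11)*S(22, 1) = (-11*(1 - 5))*(-19 - 23*1) = (-11*(-4))*(-19 - 23) = 44*(-42) = -1848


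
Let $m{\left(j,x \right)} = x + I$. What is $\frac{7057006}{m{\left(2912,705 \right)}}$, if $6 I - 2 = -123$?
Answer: $\frac{42342036}{4109} \approx 10305.0$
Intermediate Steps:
$I = - \frac{121}{6}$ ($I = \frac{1}{3} + \frac{1}{6} \left(-123\right) = \frac{1}{3} - \frac{41}{2} = - \frac{121}{6} \approx -20.167$)
$m{\left(j,x \right)} = - \frac{121}{6} + x$ ($m{\left(j,x \right)} = x - \frac{121}{6} = - \frac{121}{6} + x$)
$\frac{7057006}{m{\left(2912,705 \right)}} = \frac{7057006}{- \frac{121}{6} + 705} = \frac{7057006}{\frac{4109}{6}} = 7057006 \cdot \frac{6}{4109} = \frac{42342036}{4109}$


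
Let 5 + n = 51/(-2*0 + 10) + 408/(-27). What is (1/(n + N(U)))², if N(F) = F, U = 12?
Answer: 8100/73441 ≈ 0.11029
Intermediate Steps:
n = -1351/90 (n = -5 + (51/(-2*0 + 10) + 408/(-27)) = -5 + (51/(0 + 10) + 408*(-1/27)) = -5 + (51/10 - 136/9) = -5 - 901/90 = -1351/90 ≈ -15.011)
(1/(n + N(U)))² = (1/(-1351/90 + 12))² = (1/(-271/90))² = (-90/271)² = 8100/73441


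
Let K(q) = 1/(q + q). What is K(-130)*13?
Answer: -1/20 ≈ -0.050000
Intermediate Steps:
K(q) = 1/(2*q)
K(-130)*13 = ((1/2)/(-130))*13 = ((1/2)*(-1/130))*13 = -1/260*13 = -1/20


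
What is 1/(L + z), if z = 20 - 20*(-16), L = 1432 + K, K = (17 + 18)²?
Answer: 1/2997 ≈ 0.00033367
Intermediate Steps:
K = 1225 (K = 35² = 1225)
L = 2657 (L = 1432 + 1225 = 2657)
z = 340 (z = 20 + 320 = 340)
1/(L + z) = 1/(2657 + 340) = 1/2997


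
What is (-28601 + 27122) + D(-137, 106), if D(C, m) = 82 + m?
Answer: -1291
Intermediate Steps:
(-28601 + 27122) + D(-137, 106) = (-28601 + 27122) + (82 + 106) = -1479 + 188 = -1291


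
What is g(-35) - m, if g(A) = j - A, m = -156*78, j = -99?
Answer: 12104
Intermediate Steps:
m = -12168
g(A) = -99 - A
g(-35) - m = (-99 - 1*(-35)) - 1*(-12168) = (-99 + 35) + 12168 = -64 + 12168 = 12104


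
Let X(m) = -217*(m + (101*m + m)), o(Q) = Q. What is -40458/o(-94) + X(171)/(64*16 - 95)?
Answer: -160842246/43663 ≈ -3683.7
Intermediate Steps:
X(m) = -22351*m (X(m) = -217*(m + 102*m) = -22351*m)
-40458/o(-94) + X(171)/(64*16 - 95) = -40458/(-94) + (-22351*171)/(64*16 - 95) = -40458*(-1/94) - 3822021/(1024 - 95) = 20229/47 - 3822021/929 = -160842246/43663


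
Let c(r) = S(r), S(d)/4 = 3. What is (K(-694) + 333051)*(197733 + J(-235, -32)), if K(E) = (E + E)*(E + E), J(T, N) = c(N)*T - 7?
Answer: 440408623070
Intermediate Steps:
S(d) = 12 (S(d) = 4*3 = 12)
c(r) = 12
J(T, N) = -7 + 12*T (J(T, N) = 12*T - 7 = -7 + 12*T)
K(E) = 4*E² (K(E) = (2*E)*(2*E) = 4*E²)
(K(-694) + 333051)*(197733 + J(-235, -32)) = (4*(-694)² + 333051)*(197733 + (-7 + 12*(-235))) = (4*481636 + 333051)*(197733 + (-7 - 2820)) = (1926544 + 333051)*(197733 - 2827) = 2259595*194906 = 440408623070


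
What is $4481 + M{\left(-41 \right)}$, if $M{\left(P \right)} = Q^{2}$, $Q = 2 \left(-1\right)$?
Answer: $4485$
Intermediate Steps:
$Q = -2$
$M{\left(P \right)} = 4$ ($M{\left(P \right)} = \left(-2\right)^{2} = 4$)
$4481 + M{\left(-41 \right)} = 4481 + 4 = 4485$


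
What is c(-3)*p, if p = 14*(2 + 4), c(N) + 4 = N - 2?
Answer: -756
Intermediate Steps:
c(N) = -6 + N (c(N) = -4 + (N - 2) = -4 + (-2 + N) = -6 + N)
p = 84 (p = 14*6 = 84)
c(-3)*p = (-6 - 3)*84 = -9*84 = -756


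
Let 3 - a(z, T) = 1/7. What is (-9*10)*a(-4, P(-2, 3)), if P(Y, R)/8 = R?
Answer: -1800/7 ≈ -257.14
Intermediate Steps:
P(Y, R) = 8*R
a(z, T) = 20/7 (a(z, T) = 3 - 1/7 = 3 - 1*⅐ = 3 - ⅐ = 20/7)
(-9*10)*a(-4, P(-2, 3)) = -9*10*(20/7) = -90*20/7 = -1800/7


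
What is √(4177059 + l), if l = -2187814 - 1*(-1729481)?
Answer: √3718726 ≈ 1928.4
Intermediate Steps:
l = -458333 (l = -2187814 + 1729481 = -458333)
√(4177059 + l) = √(4177059 - 458333) = √3718726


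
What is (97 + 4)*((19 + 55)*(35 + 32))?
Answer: 500758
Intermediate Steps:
(97 + 4)*((19 + 55)*(35 + 32)) = 101*(74*67) = 101*4958 = 500758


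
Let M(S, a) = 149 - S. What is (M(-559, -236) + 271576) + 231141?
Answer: 503425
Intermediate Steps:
(M(-559, -236) + 271576) + 231141 = ((149 - 1*(-559)) + 271576) + 231141 = ((149 + 559) + 271576) + 231141 = (708 + 271576) + 231141 = 272284 + 231141 = 503425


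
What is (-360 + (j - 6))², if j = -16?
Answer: 145924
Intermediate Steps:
(-360 + (j - 6))² = (-360 + (-16 - 6))² = (-360 - 22)² = (-382)² = 145924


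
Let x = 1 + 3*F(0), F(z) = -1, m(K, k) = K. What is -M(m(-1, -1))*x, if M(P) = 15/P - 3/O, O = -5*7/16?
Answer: -954/35 ≈ -27.257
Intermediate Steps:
O = -35/16 (O = -35*1/16 = -35/16 ≈ -2.1875)
M(P) = 48/35 + 15/P (M(P) = 15/P - 3/(-35/16) = 15/P - 3*(-16/35) = 15/P + 48/35 = 48/35 + 15/P)
x = -2 (x = 1 + 3*(-1) = 1 - 3 = -2)
-M(m(-1, -1))*x = -(48/35 + 15/(-1))*(-2) = -(48/35 + 15*(-1))*(-2) = -(48/35 - 15)*(-2) = -(-477)*(-2)/35 = -1*954/35 = -954/35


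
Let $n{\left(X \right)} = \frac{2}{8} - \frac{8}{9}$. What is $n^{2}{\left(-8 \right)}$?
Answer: $\frac{529}{1296} \approx 0.40818$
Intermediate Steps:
$n{\left(X \right)} = - \frac{23}{36}$ ($n{\left(X \right)} = 2 \cdot \frac{1}{8} - \frac{8}{9} = \frac{1}{4} - \frac{8}{9} = - \frac{23}{36}$)
$n^{2}{\left(-8 \right)} = \left(- \frac{23}{36}\right)^{2} = \frac{529}{1296}$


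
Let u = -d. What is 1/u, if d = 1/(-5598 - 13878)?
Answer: 19476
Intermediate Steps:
d = -1/19476 (d = 1/(-19476) = -1/19476 ≈ -5.1345e-5)
u = 1/19476 (u = -1*(-1/19476) = 1/19476 ≈ 5.1345e-5)
1/u = 1/(1/19476) = 19476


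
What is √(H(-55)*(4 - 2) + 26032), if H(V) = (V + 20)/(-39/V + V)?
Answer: √58029477593/1493 ≈ 161.35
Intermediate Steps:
H(V) = (20 + V)/(V - 39/V)
√(H(-55)*(4 - 2) + 26032) = √((-55*(20 - 55)/(-39 + (-55)²))*(4 - 2) + 26032) = √(-55*(-35)/(-39 + 3025)*2 + 26032) = √(-55*(-35)/2986*2 + 26032) = √(-55*1/2986*(-35)*2 + 26032) = √((1925/2986)*2 + 26032) = √(1925/1493 + 26032) = √(38867701/1493) = √58029477593/1493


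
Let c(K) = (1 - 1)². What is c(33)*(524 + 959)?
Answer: 0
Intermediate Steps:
c(K) = 0 (c(K) = 0² = 0)
c(33)*(524 + 959) = 0*(524 + 959) = 0*1483 = 0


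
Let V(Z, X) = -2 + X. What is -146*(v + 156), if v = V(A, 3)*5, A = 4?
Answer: -23506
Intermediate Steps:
v = 5 (v = (-2 + 3)*5 = 1*5 = 5)
-146*(v + 156) = -146*(5 + 156) = -146*161 = -23506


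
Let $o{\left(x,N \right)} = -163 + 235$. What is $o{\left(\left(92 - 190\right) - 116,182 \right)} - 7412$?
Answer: $-7340$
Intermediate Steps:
$o{\left(x,N \right)} = 72$
$o{\left(\left(92 - 190\right) - 116,182 \right)} - 7412 = 72 - 7412 = -7340$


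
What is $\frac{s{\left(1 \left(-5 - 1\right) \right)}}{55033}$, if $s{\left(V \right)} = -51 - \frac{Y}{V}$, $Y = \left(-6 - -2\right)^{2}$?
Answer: $- \frac{145}{165099} \approx -0.00087826$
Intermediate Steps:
$Y = 16$ ($Y = \left(-6 + 2\right)^{2} = \left(-4\right)^{2} = 16$)
$s{\left(V \right)} = -51 - \frac{16}{V}$
$\frac{s{\left(1 \left(-5 - 1\right) \right)}}{55033} = \frac{-51 - \frac{16}{1 \left(-5 - 1\right)}}{55033} = \left(-51 - \frac{16}{1 \left(-6\right)}\right) \frac{1}{55033} = \left(-51 - \frac{16}{-6}\right) \frac{1}{55033} = \left(-51 - - \frac{8}{3}\right) \frac{1}{55033} = \left(-51 + \frac{8}{3}\right) \frac{1}{55033} = \left(- \frac{145}{3}\right) \frac{1}{55033} = - \frac{145}{165099}$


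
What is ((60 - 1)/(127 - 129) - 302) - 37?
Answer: -737/2 ≈ -368.50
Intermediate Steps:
((60 - 1)/(127 - 129) - 302) - 37 = (59/(-2) - 302) - 37 = (59*(-1/2) - 302) - 37 = (-59/2 - 302) - 37 = -663/2 - 37 = -737/2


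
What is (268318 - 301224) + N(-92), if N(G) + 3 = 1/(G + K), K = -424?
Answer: -16981045/516 ≈ -32909.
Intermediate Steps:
N(G) = -3 + 1/(-424 + G) (N(G) = -3 + 1/(G - 424) = -3 + 1/(-424 + G))
(268318 - 301224) + N(-92) = (268318 - 301224) + (1273 - 3*(-92))/(-424 - 92) = -32906 + (1273 + 276)/(-516) = -32906 - 1/516*1549 = -32906 - 1549/516 = -16981045/516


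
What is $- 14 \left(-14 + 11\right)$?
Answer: $42$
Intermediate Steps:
$- 14 \left(-14 + 11\right) = \left(-14\right) \left(-3\right) = 42$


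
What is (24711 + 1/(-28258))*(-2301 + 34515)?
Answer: 11247251319759/14129 ≈ 7.9604e+8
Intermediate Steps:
(24711 + 1/(-28258))*(-2301 + 34515) = (24711 - 1/28258)*32214 = (698283437/28258)*32214 = 11247251319759/14129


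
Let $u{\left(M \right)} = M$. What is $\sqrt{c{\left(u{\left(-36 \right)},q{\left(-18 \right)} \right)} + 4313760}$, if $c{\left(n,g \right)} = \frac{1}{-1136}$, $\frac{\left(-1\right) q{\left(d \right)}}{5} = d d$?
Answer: $\frac{\sqrt{347930626489}}{284} \approx 2077.0$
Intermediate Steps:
$q{\left(d \right)} = - 5 d^{2}$ ($q{\left(d \right)} = - 5 d d = - 5 d^{2}$)
$c{\left(n,g \right)} = - \frac{1}{1136}$
$\sqrt{c{\left(u{\left(-36 \right)},q{\left(-18 \right)} \right)} + 4313760} = \sqrt{- \frac{1}{1136} + 4313760} = \sqrt{\frac{4900431359}{1136}} = \frac{\sqrt{347930626489}}{284}$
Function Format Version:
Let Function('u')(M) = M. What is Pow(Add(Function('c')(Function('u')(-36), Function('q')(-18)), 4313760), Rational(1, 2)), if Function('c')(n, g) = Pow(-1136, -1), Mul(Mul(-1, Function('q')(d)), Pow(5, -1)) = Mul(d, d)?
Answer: Mul(Rational(1, 284), Pow(347930626489, Rational(1, 2))) ≈ 2077.0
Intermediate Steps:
Function('q')(d) = Mul(-5, Pow(d, 2)) (Function('q')(d) = Mul(-5, Mul(d, d)) = Mul(-5, Pow(d, 2)))
Function('c')(n, g) = Rational(-1, 1136)
Pow(Add(Function('c')(Function('u')(-36), Function('q')(-18)), 4313760), Rational(1, 2)) = Pow(Add(Rational(-1, 1136), 4313760), Rational(1, 2)) = Pow(Rational(4900431359, 1136), Rational(1, 2)) = Mul(Rational(1, 284), Pow(347930626489, Rational(1, 2)))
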